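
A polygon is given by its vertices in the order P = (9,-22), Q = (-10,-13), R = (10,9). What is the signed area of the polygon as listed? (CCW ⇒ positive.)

-299

Apply Gauss's area formula: 2A = Σ (x_i·y_{i+1} − x_{i+1}·y_i), indices taken mod 3.
Cross-terms: -337, 40, -301  ⇒  Σ = -598
Signed area = Σ/2 = -299 (negative ⇒ clockwise traversal).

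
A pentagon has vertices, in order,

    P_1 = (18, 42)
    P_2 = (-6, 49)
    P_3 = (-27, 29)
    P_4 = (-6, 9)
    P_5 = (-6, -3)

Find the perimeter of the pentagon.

146

|P_1P_2| = √((-24)² + (7)²) = √625 = 25
|P_2P_3| = √((-21)² + (-20)²) = √841 = 29
|P_3P_4| = √((21)² + (-20)²) = √841 = 29
|P_4P_5| = √((0)² + (-12)²) = √144 = 12
|P_5P_1| = √((24)² + (45)²) = √2601 = 51
Perimeter = 25 + 29 + 29 + 12 + 51 = 146.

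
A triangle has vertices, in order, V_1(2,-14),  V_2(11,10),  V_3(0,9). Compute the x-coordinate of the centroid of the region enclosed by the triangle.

13/3

Apply the shoelace formula. First the cross-terms c_i = x_i·y_{i+1} − x_{i+1}·y_i:
  174, 99, -18  ⇒  2A = 255, A = 127.5.
Then Σ (x_i + x_{i+1})·c_i = 3315, so x̄ = 3315 / (6·127.5) = 13/3.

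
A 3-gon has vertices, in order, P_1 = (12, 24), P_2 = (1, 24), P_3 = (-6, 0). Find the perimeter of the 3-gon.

66

|P_1P_2| = √((-11)² + (0)²) = √121 = 11
|P_2P_3| = √((-7)² + (-24)²) = √625 = 25
|P_3P_1| = √((18)² + (24)²) = √900 = 30
Perimeter = 11 + 25 + 30 = 66.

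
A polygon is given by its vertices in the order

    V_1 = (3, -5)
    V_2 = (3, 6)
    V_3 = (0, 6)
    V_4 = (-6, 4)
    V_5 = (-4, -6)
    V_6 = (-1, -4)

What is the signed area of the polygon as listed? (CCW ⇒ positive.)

83

Apply the shoelace formula: 2A = Σ (x_i·y_{i+1} − x_{i+1}·y_i), indices taken mod 6.
Cross-terms: 33, 18, 36, 52, 10, 17  ⇒  Σ = 166
Signed area = Σ/2 = 83 (positive ⇒ counter-clockwise traversal).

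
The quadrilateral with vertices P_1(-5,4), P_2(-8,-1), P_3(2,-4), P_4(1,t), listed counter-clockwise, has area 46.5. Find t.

Write out the shoelace sum; only the two edges meeting at P_4 involve t:
2·Area = [(2·t − 1·(-4)) + (1·4 − (-5)·t)] + 71
       = 7·t + 79 = 93
⇒ t = 2.

2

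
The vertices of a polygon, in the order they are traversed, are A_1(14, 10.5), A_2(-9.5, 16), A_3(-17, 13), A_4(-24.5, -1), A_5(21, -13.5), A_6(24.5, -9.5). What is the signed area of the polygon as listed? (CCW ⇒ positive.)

840.5

Cross-terms: 323.75, 148.5, 335.5, 351.75, 131.25, 390.25  ⇒  Σ = 1681
Signed area = Σ/2 = 840.5 (positive ⇒ counter-clockwise traversal).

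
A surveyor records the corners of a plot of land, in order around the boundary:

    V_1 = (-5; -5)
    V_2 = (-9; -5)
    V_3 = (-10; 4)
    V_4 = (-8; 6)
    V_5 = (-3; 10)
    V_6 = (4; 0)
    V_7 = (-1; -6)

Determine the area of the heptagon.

142.5

Apply the shoelace formula: 2A = Σ (x_i·y_{i+1} − x_{i+1}·y_i), indices taken mod 7.
Cross-terms: -20, -86, -28, -62, -40, -24, -25  ⇒  Σ = -285
Area = |Σ|/2 = 142.5.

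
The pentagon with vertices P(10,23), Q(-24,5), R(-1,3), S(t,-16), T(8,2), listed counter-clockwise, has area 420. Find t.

Write out the shoelace sum; only the two edges meeting at S involve t:
2·Area = [((-1)·(-16) − t·3) + (t·2 − 8·(-16))] + 699
       = -1·t + 843 = 840
⇒ t = 3.

3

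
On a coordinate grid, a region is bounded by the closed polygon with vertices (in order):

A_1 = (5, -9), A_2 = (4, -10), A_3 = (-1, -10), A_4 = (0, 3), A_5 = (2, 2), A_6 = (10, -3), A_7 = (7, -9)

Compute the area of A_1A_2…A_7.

93

Apply the shoelace (surveyor's) formula: 2A = Σ (x_i·y_{i+1} − x_{i+1}·y_i), indices taken mod 7.
Cross-terms: -14, -50, -3, -6, -26, -69, -18  ⇒  Σ = -186
Area = |Σ|/2 = 93.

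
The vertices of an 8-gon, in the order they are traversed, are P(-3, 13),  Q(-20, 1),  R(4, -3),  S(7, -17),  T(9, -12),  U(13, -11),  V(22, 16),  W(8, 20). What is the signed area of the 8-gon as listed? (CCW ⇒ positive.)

Apply the surveyor's formula: 2A = Σ (x_i·y_{i+1} − x_{i+1}·y_i), indices taken mod 8.
Cross-terms: 257, 56, -47, 69, 57, 450, 312, 164  ⇒  Σ = 1318
Signed area = Σ/2 = 659 (positive ⇒ counter-clockwise traversal).

659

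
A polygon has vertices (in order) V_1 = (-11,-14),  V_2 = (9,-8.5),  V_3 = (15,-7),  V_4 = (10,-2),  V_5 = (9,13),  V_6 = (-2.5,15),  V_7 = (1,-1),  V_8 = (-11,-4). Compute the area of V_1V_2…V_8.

361

Apply the shoelace formula: 2A = Σ (x_i·y_{i+1} − x_{i+1}·y_i), indices taken mod 8.
Cross-terms: 219.5, 64.5, 40, 148, 167.5, -12.5, -15, 110  ⇒  Σ = 722
Area = |Σ|/2 = 361.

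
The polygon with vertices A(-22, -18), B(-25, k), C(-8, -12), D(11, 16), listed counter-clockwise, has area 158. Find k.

The doubled signed area Σ (x_i y_{i+1} − x_{i+1} y_i) is linear in k.
With k=0 it equals 8; the coefficient of k is -14 (from the two edges through B).
So -14·k + 8 = 2·158 = 316 ⇒ k = -22.

-22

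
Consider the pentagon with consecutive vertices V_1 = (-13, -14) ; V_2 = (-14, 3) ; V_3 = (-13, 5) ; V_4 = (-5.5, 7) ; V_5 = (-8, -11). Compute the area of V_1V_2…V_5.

122

Cross-terms: -235, -31, -63.5, 116.5, -31  ⇒  Σ = -244
Area = |Σ|/2 = 122.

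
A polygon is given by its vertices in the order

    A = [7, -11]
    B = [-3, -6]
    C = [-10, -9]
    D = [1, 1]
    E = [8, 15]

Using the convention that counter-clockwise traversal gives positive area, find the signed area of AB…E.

Apply the shoelace (surveyor's) formula: 2A = Σ (x_i·y_{i+1} − x_{i+1}·y_i), indices taken mod 5.
Σ = (-75) + (-33) + (-1) + (7) + (-193) = -295
Signed area = Σ/2 = -147.5 (negative ⇒ clockwise traversal).

-147.5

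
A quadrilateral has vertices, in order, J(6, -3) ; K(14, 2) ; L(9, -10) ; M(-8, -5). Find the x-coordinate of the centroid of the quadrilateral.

Apply the shoelace formula. First the cross-terms c_i = x_i·y_{i+1} − x_{i+1}·y_i:
  54, -158, -125, 54  ⇒  2A = -175, A = -87.5.
Then Σ (x_i + x_{i+1})·c_i = -2787, so x̄ = -2787 / (6·(-87.5)) = 929/175.

929/175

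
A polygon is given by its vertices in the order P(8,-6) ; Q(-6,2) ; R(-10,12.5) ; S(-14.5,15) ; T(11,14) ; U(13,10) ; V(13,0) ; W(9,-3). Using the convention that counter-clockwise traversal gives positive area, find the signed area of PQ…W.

Cross-terms: -20, -55, 31.25, -368, -72, -130, -39, -30  ⇒  Σ = -682.75
Signed area = Σ/2 = -341.375 (negative ⇒ clockwise traversal).

-341.375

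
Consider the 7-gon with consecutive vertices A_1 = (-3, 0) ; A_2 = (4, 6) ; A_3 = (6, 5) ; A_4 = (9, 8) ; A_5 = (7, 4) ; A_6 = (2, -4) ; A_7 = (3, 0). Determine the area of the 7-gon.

Apply the surveyor's formula: 2A = Σ (x_i·y_{i+1} − x_{i+1}·y_i), indices taken mod 7.
A_1→A_2: (-3)(6) − (4)(0) = -18
A_2→A_3: (4)(5) − (6)(6) = -16
A_3→A_4: (6)(8) − (9)(5) = 3
A_4→A_5: (9)(4) − (7)(8) = -20
A_5→A_6: (7)(-4) − (2)(4) = -36
A_6→A_7: (2)(0) − (3)(-4) = 12
A_7→A_1: (3)(0) − (-3)(0) = 0
Σ = -75
Area = |Σ|/2 = 37.5.

37.5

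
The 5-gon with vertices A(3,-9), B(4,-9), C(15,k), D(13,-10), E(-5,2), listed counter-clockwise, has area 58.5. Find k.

-12

The doubled signed area Σ (x_i y_{i+1} − x_{i+1} y_i) is linear in k.
With k=0 it equals 9; the coefficient of k is -9 (from the two edges through C).
So -9·k + 9 = 2·58.5 = 117 ⇒ k = -12.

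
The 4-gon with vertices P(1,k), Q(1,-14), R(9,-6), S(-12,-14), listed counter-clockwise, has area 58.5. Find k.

-15

The doubled signed area Σ (x_i y_{i+1} − x_{i+1} y_i) is linear in k.
With k=0 it equals -78; the coefficient of k is -13 (from the two edges through P).
So -13·k + -78 = 2·58.5 = 117 ⇒ k = -15.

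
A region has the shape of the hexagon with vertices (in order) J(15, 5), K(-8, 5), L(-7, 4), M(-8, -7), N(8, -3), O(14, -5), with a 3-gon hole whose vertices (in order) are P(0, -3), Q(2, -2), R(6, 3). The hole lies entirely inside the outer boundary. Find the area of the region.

Outer boundary:
Apply the surveyor's formula: 2A = Σ (x_i·y_{i+1} − x_{i+1}·y_i), indices taken mod 6.
Cross-terms: 115, 3, 81, 80, 2, 145  ⇒  Σ = 426
Area = |Σ|/2 = 213.
Hole:
Apply the shoelace (surveyor's) formula: 2A = Σ (x_i·y_{i+1} − x_{i+1}·y_i), indices taken mod 3.
Σ = (6) + (18) + (-18) = 6
Area = |Σ|/2 = 3.
Net area = 213 − 3 = 210.

210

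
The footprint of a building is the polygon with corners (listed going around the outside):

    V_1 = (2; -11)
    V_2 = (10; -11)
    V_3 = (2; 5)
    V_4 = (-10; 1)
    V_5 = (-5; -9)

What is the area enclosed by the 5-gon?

190

Apply Gauss's area formula: 2A = Σ (x_i·y_{i+1} − x_{i+1}·y_i), indices taken mod 5.
Σ = (88) + (72) + (52) + (95) + (73) = 380
Area = |Σ|/2 = 190.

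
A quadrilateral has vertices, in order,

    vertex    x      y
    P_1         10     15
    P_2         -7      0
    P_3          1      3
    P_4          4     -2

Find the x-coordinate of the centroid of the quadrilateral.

497/150

Apply Gauss's area formula. First the cross-terms c_i = x_i·y_{i+1} − x_{i+1}·y_i:
  105, -21, -14, 80  ⇒  2A = 150, A = 75.
Then Σ (x_i + x_{i+1})·c_i = 1491, so x̄ = 1491 / (6·75) = 497/150.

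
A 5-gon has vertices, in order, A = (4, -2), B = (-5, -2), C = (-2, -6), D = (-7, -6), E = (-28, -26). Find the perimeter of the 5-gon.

88

|AB| = √((-9)² + (0)²) = √81 = 9
|BC| = √((3)² + (-4)²) = √25 = 5
|CD| = √((-5)² + (0)²) = √25 = 5
|DE| = √((-21)² + (-20)²) = √841 = 29
|EA| = √((32)² + (24)²) = √1600 = 40
Perimeter = 9 + 5 + 5 + 29 + 40 = 88.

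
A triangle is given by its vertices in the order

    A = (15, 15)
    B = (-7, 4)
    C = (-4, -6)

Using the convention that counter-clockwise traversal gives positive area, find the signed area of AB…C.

126.5

Apply the shoelace formula: 2A = Σ (x_i·y_{i+1} − x_{i+1}·y_i), indices taken mod 3.
Σ = (165) + (58) + (30) = 253
Signed area = Σ/2 = 126.5 (positive ⇒ counter-clockwise traversal).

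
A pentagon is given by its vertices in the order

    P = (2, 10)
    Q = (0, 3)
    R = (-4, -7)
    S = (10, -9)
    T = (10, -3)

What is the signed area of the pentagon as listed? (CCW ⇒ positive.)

145

Apply the surveyor's formula: 2A = Σ (x_i·y_{i+1} − x_{i+1}·y_i), indices taken mod 5.
P→Q: (2)(3) − (0)(10) = 6
Q→R: (0)(-7) − (-4)(3) = 12
R→S: (-4)(-9) − (10)(-7) = 106
S→T: (10)(-3) − (10)(-9) = 60
T→P: (10)(10) − (2)(-3) = 106
Σ = 290
Signed area = Σ/2 = 145 (positive ⇒ counter-clockwise traversal).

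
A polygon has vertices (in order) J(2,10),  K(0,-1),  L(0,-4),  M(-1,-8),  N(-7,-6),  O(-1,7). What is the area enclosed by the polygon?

67.5

Apply the shoelace formula: 2A = Σ (x_i·y_{i+1} − x_{i+1}·y_i), indices taken mod 6.
Σ = (-2) + (0) + (-4) + (-50) + (-55) + (-24) = -135
Area = |Σ|/2 = 67.5.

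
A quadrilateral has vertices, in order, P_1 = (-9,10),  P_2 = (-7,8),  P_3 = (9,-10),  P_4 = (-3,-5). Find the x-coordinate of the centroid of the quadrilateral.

-239/231

Apply Gauss's area formula. First the cross-terms c_i = x_i·y_{i+1} − x_{i+1}·y_i:
  -2, -2, -75, -75  ⇒  2A = -154, A = -77.
Then Σ (x_i + x_{i+1})·c_i = 478, so x̄ = 478 / (6·(-77)) = -239/231.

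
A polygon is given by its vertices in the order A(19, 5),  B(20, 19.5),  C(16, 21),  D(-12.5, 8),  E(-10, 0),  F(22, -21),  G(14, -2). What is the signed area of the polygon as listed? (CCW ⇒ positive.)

Apply the shoelace (surveyor's) formula: 2A = Σ (x_i·y_{i+1} − x_{i+1}·y_i), indices taken mod 7.
Cross-terms: 270.5, 108, 390.5, 80, 210, 250, 108  ⇒  Σ = 1417
Signed area = Σ/2 = 708.5 (positive ⇒ counter-clockwise traversal).

708.5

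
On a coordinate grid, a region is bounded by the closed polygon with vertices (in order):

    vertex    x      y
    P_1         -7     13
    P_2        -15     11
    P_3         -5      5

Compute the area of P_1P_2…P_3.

34

Cross-terms: 118, -20, -30  ⇒  Σ = 68
Area = |Σ|/2 = 34.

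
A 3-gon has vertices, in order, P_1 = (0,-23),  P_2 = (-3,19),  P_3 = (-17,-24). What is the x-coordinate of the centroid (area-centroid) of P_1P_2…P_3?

-20/3

Apply Gauss's area formula. First the cross-terms c_i = x_i·y_{i+1} − x_{i+1}·y_i:
  -69, 395, 391  ⇒  2A = 717, A = 358.5.
Then Σ (x_i + x_{i+1})·c_i = -14340, so x̄ = -14340 / (6·358.5) = -20/3.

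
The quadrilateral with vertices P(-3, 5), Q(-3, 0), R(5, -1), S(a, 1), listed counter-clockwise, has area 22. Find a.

3

Write out the shoelace sum; only the two edges meeting at S involve a:
2·Area = [(5·1 − a·(-1)) + (a·5 − (-3)·1)] + 18
       = 6·a + 26 = 44
⇒ a = 3.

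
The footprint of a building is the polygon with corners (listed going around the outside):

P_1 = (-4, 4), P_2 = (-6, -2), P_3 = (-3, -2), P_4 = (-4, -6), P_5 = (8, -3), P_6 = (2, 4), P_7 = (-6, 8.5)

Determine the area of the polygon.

Apply the shoelace formula: 2A = Σ (x_i·y_{i+1} − x_{i+1}·y_i), indices taken mod 7.
P_1→P_2: (-4)(-2) − (-6)(4) = 32
P_2→P_3: (-6)(-2) − (-3)(-2) = 6
P_3→P_4: (-3)(-6) − (-4)(-2) = 10
P_4→P_5: (-4)(-3) − (8)(-6) = 60
P_5→P_6: (8)(4) − (2)(-3) = 38
P_6→P_7: (2)(8.5) − (-6)(4) = 41
P_7→P_1: (-6)(4) − (-4)(8.5) = 10
Σ = 197
Area = |Σ|/2 = 98.5.

98.5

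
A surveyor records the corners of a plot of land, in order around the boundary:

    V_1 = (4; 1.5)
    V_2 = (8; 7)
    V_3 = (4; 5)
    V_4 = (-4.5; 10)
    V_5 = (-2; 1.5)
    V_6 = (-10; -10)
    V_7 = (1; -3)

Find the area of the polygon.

96.125

Apply Gauss's area formula: 2A = Σ (x_i·y_{i+1} − x_{i+1}·y_i), indices taken mod 7.
Σ = (16) + (12) + (62.5) + (13.25) + (35) + (40) + (13.5) = 192.25
Area = |Σ|/2 = 96.125.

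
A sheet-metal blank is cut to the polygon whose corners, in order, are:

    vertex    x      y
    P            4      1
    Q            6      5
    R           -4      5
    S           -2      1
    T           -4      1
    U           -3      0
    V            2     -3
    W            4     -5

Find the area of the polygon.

55

Cross-terms: 14, 50, 6, 2, 3, 9, 2, 24  ⇒  Σ = 110
Area = |Σ|/2 = 55.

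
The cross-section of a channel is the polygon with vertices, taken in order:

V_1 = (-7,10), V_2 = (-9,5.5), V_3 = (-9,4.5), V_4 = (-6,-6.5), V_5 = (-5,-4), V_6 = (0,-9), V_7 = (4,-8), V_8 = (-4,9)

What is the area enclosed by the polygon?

Apply the shoelace formula: 2A = Σ (x_i·y_{i+1} − x_{i+1}·y_i), indices taken mod 8.
V_1→V_2: (-7)(5.5) − (-9)(10) = 51.5
V_2→V_3: (-9)(4.5) − (-9)(5.5) = 9
V_3→V_4: (-9)(-6.5) − (-6)(4.5) = 85.5
V_4→V_5: (-6)(-4) − (-5)(-6.5) = -8.5
V_5→V_6: (-5)(-9) − (0)(-4) = 45
V_6→V_7: (0)(-8) − (4)(-9) = 36
V_7→V_8: (4)(9) − (-4)(-8) = 4
V_8→V_1: (-4)(10) − (-7)(9) = 23
Σ = 245.5
Area = |Σ|/2 = 122.75.

122.75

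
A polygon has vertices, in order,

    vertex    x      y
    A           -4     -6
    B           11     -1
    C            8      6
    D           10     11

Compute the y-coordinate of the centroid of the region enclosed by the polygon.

23/39

Apply Gauss's area formula. First the cross-terms c_i = x_i·y_{i+1} − x_{i+1}·y_i:
  70, 74, 28, -16  ⇒  2A = 156, A = 78.
Then Σ (y_i + y_{i+1})·c_i = 276, so ȳ = 276 / (6·78) = 23/39.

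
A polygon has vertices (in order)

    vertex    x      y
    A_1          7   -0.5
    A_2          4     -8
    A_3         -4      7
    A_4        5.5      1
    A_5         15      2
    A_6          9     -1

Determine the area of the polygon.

67.5

Apply the shoelace (surveyor's) formula: 2A = Σ (x_i·y_{i+1} − x_{i+1}·y_i), indices taken mod 6.
Σ = (-54) + (-4) + (-42.5) + (-4) + (-33) + (2.5) = -135
Area = |Σ|/2 = 67.5.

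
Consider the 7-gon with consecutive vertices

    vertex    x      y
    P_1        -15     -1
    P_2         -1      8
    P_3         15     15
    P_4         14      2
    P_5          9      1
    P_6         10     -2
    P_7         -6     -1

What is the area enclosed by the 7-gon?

249.5

P_1→P_2: (-15)(8) − (-1)(-1) = -121
P_2→P_3: (-1)(15) − (15)(8) = -135
P_3→P_4: (15)(2) − (14)(15) = -180
P_4→P_5: (14)(1) − (9)(2) = -4
P_5→P_6: (9)(-2) − (10)(1) = -28
P_6→P_7: (10)(-1) − (-6)(-2) = -22
P_7→P_1: (-6)(-1) − (-15)(-1) = -9
Σ = -499
Area = |Σ|/2 = 249.5.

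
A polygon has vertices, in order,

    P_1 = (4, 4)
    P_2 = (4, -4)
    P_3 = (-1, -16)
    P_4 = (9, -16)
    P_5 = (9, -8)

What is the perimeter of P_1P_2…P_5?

|P_1P_2| = √((0)² + (-8)²) = √64 = 8
|P_2P_3| = √((-5)² + (-12)²) = √169 = 13
|P_3P_4| = √((10)² + (0)²) = √100 = 10
|P_4P_5| = √((0)² + (8)²) = √64 = 8
|P_5P_1| = √((-5)² + (12)²) = √169 = 13
Perimeter = 8 + 13 + 10 + 8 + 13 = 52.

52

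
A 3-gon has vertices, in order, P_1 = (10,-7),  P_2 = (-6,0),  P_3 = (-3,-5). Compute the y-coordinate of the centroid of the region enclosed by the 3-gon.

Apply the shoelace formula. First the cross-terms c_i = x_i·y_{i+1} − x_{i+1}·y_i:
  -42, 30, 71  ⇒  2A = 59, A = 29.5.
Then Σ (y_i + y_{i+1})·c_i = -708, so ȳ = -708 / (6·29.5) = -4.

-4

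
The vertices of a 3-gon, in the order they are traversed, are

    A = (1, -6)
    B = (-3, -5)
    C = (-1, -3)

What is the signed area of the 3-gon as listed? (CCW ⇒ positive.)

-5

Σ = (-23) + (4) + (9) = -10
Signed area = Σ/2 = -5 (negative ⇒ clockwise traversal).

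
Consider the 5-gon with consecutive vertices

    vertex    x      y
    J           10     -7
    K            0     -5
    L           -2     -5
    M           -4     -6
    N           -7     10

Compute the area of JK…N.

Cross-terms: -50, -10, -8, -82, -51  ⇒  Σ = -201
Area = |Σ|/2 = 100.5.

100.5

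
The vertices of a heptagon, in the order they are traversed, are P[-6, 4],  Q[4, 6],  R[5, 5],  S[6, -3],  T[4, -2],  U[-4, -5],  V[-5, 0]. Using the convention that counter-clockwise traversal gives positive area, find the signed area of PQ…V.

Apply the surveyor's formula: 2A = Σ (x_i·y_{i+1} − x_{i+1}·y_i), indices taken mod 7.
Σ = (-52) + (-10) + (-45) + (0) + (-28) + (-25) + (-20) = -180
Signed area = Σ/2 = -90 (negative ⇒ clockwise traversal).

-90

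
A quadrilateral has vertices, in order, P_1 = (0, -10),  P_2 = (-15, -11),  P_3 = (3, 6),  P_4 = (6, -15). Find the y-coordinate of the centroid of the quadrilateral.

Apply Gauss's area formula. First the cross-terms c_i = x_i·y_{i+1} − x_{i+1}·y_i:
  -150, -57, -81, -60  ⇒  2A = -348, A = -174.
Then Σ (y_i + y_{i+1})·c_i = 5664, so ȳ = 5664 / (6·(-174)) = -472/87.

-472/87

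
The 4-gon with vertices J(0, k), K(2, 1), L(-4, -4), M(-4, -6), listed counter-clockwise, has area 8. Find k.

Write out the shoelace sum; only the two edges meeting at J involve k:
2·Area = [((-4)·k − 0·(-6)) + (0·1 − 2·k)] + 4
       = -6·k + 4 = 16
⇒ k = -2.

-2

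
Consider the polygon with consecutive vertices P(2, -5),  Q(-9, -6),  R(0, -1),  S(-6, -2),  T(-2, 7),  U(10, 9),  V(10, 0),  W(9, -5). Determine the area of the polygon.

Σ = (-57) + (9) + (-6) + (-46) + (-88) + (-90) + (-50) + (-35) = -363
Area = |Σ|/2 = 181.5.

181.5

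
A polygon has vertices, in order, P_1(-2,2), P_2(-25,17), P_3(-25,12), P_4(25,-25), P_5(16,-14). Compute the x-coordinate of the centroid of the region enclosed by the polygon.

Apply the shoelace formula. First the cross-terms c_i = x_i·y_{i+1} − x_{i+1}·y_i:
  16, 125, 325, 50, 4  ⇒  2A = 520, A = 260.
Then Σ (x_i + x_{i+1})·c_i = -4576, so x̄ = -4576 / (6·260) = -44/15.

-44/15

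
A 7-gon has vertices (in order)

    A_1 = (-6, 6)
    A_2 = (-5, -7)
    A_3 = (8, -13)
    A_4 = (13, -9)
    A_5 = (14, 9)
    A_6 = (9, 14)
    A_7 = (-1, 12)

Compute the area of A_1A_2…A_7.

418

Apply the shoelace formula: 2A = Σ (x_i·y_{i+1} − x_{i+1}·y_i), indices taken mod 7.
A_1→A_2: (-6)(-7) − (-5)(6) = 72
A_2→A_3: (-5)(-13) − (8)(-7) = 121
A_3→A_4: (8)(-9) − (13)(-13) = 97
A_4→A_5: (13)(9) − (14)(-9) = 243
A_5→A_6: (14)(14) − (9)(9) = 115
A_6→A_7: (9)(12) − (-1)(14) = 122
A_7→A_1: (-1)(6) − (-6)(12) = 66
Σ = 836
Area = |Σ|/2 = 418.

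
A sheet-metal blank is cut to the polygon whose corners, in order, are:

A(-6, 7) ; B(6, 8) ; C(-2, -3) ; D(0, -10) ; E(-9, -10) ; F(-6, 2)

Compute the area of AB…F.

135

Apply Gauss's area formula: 2A = Σ (x_i·y_{i+1} − x_{i+1}·y_i), indices taken mod 6.
Cross-terms: -90, -2, 20, -90, -78, -30  ⇒  Σ = -270
Area = |Σ|/2 = 135.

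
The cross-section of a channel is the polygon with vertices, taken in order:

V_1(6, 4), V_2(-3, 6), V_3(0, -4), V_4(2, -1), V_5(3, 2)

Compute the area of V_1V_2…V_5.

37.5

V_1→V_2: (6)(6) − (-3)(4) = 48
V_2→V_3: (-3)(-4) − (0)(6) = 12
V_3→V_4: (0)(-1) − (2)(-4) = 8
V_4→V_5: (2)(2) − (3)(-1) = 7
V_5→V_1: (3)(4) − (6)(2) = 0
Σ = 75
Area = |Σ|/2 = 37.5.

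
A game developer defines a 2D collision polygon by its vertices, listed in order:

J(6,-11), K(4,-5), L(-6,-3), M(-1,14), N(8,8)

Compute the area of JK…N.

185.5

Σ = (14) + (-42) + (-87) + (-120) + (-136) = -371
Area = |Σ|/2 = 185.5.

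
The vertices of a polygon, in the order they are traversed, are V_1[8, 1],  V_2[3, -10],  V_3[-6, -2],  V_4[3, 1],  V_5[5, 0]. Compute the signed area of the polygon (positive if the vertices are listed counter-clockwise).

Σ = (-83) + (-66) + (0) + (-5) + (5) = -149
Signed area = Σ/2 = -74.5 (negative ⇒ clockwise traversal).

-74.5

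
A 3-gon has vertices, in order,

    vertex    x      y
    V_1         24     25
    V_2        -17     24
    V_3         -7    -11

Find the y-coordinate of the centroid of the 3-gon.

Apply Gauss's area formula. First the cross-terms c_i = x_i·y_{i+1} − x_{i+1}·y_i:
  1001, 355, 89  ⇒  2A = 1445, A = 722.5.
Then Σ (y_i + y_{i+1})·c_i = 54910, so ȳ = 54910 / (6·722.5) = 38/3.

38/3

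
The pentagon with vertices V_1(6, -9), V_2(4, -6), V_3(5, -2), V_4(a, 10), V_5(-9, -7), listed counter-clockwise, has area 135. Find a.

3

The doubled signed area Σ (x_i y_{i+1} − x_{i+1} y_i) is linear in a.
With a=0 it equals 285; the coefficient of a is -5 (from the two edges through V_4).
So -5·a + 285 = 2·135 = 270 ⇒ a = 3.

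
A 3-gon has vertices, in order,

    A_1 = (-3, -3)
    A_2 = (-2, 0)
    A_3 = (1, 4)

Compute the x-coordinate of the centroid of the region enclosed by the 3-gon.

-4/3

Apply the surveyor's formula. First the cross-terms c_i = x_i·y_{i+1} − x_{i+1}·y_i:
  -6, -8, 9  ⇒  2A = -5, A = -2.5.
Then Σ (x_i + x_{i+1})·c_i = 20, so x̄ = 20 / (6·(-2.5)) = -4/3.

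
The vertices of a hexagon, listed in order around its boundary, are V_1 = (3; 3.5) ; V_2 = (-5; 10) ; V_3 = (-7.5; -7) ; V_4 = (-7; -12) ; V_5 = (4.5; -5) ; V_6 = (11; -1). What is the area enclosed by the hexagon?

189.75

Apply the shoelace formula: 2A = Σ (x_i·y_{i+1} − x_{i+1}·y_i), indices taken mod 6.
V_1→V_2: (3)(10) − (-5)(3.5) = 47.5
V_2→V_3: (-5)(-7) − (-7.5)(10) = 110
V_3→V_4: (-7.5)(-12) − (-7)(-7) = 41
V_4→V_5: (-7)(-5) − (4.5)(-12) = 89
V_5→V_6: (4.5)(-1) − (11)(-5) = 50.5
V_6→V_1: (11)(3.5) − (3)(-1) = 41.5
Σ = 379.5
Area = |Σ|/2 = 189.75.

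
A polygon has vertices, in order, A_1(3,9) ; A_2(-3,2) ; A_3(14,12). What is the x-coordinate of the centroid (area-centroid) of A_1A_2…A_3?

14/3

Apply the shoelace (surveyor's) formula. First the cross-terms c_i = x_i·y_{i+1} − x_{i+1}·y_i:
  33, -64, 90  ⇒  2A = 59, A = 29.5.
Then Σ (x_i + x_{i+1})·c_i = 826, so x̄ = 826 / (6·29.5) = 14/3.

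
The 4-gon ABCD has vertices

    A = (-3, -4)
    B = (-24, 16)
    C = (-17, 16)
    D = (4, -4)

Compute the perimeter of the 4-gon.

72

|AB| = √((-21)² + (20)²) = √841 = 29
|BC| = √((7)² + (0)²) = √49 = 7
|CD| = √((21)² + (-20)²) = √841 = 29
|DA| = √((-7)² + (0)²) = √49 = 7
Perimeter = 29 + 7 + 29 + 7 = 72.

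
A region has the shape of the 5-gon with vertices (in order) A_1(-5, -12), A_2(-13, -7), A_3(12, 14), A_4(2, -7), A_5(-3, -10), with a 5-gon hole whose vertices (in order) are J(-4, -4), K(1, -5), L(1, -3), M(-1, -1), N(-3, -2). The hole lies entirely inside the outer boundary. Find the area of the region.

Outer boundary:
Cross-terms: -121, -98, -112, -41, -14  ⇒  Σ = -386
Area = |Σ|/2 = 193.
Hole:
Apply Gauss's area formula: 2A = Σ (x_i·y_{i+1} − x_{i+1}·y_i), indices taken mod 5.
Σ = (24) + (2) + (-4) + (-1) + (4) = 25
Area = |Σ|/2 = 12.5.
Net area = 193 − 12.5 = 180.5.

180.5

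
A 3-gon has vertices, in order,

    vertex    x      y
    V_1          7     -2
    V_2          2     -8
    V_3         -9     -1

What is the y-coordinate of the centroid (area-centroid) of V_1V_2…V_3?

Apply the surveyor's formula. First the cross-terms c_i = x_i·y_{i+1} − x_{i+1}·y_i:
  -52, -74, 25  ⇒  2A = -101, A = -50.5.
Then Σ (y_i + y_{i+1})·c_i = 1111, so ȳ = 1111 / (6·(-50.5)) = -11/3.

-11/3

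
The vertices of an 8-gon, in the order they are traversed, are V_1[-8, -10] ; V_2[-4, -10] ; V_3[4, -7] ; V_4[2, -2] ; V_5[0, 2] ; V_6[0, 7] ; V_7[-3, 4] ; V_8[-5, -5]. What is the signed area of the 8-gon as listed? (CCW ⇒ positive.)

Σ = (40) + (68) + (6) + (4) + (0) + (21) + (35) + (10) = 184
Signed area = Σ/2 = 92 (positive ⇒ counter-clockwise traversal).

92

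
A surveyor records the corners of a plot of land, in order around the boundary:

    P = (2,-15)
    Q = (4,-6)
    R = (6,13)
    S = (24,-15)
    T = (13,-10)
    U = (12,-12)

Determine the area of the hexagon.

Apply the shoelace formula: 2A = Σ (x_i·y_{i+1} − x_{i+1}·y_i), indices taken mod 6.
Σ = (48) + (88) + (-402) + (-45) + (-36) + (-156) = -503
Area = |Σ|/2 = 251.5.

251.5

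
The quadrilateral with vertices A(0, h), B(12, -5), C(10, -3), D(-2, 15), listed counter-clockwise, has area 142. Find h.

-9

Write out the shoelace sum; only the two edges meeting at A involve h:
2·Area = [((-2)·h − 0·15) + (0·(-5) − 12·h)] + 158
       = -14·h + 158 = 284
⇒ h = -9.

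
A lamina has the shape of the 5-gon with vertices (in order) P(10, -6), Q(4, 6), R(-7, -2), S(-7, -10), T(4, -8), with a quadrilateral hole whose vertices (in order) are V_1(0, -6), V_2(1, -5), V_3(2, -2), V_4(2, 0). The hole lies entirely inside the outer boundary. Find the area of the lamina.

Outer boundary:
Apply the shoelace formula: 2A = Σ (x_i·y_{i+1} − x_{i+1}·y_i), indices taken mod 5.
Σ = (84) + (34) + (56) + (96) + (56) = 326
Area = |Σ|/2 = 163.
Hole:
Apply Gauss's area formula: 2A = Σ (x_i·y_{i+1} − x_{i+1}·y_i), indices taken mod 4.
Σ = (6) + (8) + (4) + (-12) = 6
Area = |Σ|/2 = 3.
Net area = 163 − 3 = 160.

160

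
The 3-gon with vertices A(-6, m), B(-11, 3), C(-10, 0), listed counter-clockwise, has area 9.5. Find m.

7

Write out the shoelace sum; only the two edges meeting at A involve m:
2·Area = [((-10)·m − (-6)·0) + ((-6)·3 − (-11)·m)] + 30
       = 1·m + 12 = 19
⇒ m = 7.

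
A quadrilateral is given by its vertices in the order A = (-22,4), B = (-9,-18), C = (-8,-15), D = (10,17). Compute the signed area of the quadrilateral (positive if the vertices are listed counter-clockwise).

Apply Gauss's area formula: 2A = Σ (x_i·y_{i+1} − x_{i+1}·y_i), indices taken mod 4.
Cross-terms: 432, -9, 14, 414  ⇒  Σ = 851
Signed area = Σ/2 = 425.5 (positive ⇒ counter-clockwise traversal).

425.5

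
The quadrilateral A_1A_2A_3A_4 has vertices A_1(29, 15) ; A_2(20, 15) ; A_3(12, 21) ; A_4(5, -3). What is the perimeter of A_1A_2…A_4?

|A_1A_2| = √((-9)² + (0)²) = √81 = 9
|A_2A_3| = √((-8)² + (6)²) = √100 = 10
|A_3A_4| = √((-7)² + (-24)²) = √625 = 25
|A_4A_1| = √((24)² + (18)²) = √900 = 30
Perimeter = 9 + 10 + 25 + 30 = 74.

74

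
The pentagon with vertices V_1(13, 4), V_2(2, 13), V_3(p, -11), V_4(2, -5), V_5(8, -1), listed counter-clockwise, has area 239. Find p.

Write out the shoelace sum; only the two edges meeting at V_3 involve p:
2·Area = [(2·(-11) − p·13) + (p·(-5) − 2·(-11))] + 244
       = -18·p + 244 = 478
⇒ p = -13.

-13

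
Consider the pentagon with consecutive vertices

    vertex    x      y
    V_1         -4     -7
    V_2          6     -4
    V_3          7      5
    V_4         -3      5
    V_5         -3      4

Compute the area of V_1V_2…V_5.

Apply the surveyor's formula: 2A = Σ (x_i·y_{i+1} − x_{i+1}·y_i), indices taken mod 5.
Σ = (58) + (58) + (50) + (3) + (37) = 206
Area = |Σ|/2 = 103.

103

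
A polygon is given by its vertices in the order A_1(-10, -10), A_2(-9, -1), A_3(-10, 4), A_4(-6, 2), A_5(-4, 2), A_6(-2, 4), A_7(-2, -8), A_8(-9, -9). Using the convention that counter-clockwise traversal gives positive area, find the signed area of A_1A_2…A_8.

Apply the shoelace (surveyor's) formula: 2A = Σ (x_i·y_{i+1} − x_{i+1}·y_i), indices taken mod 8.
Σ = (-80) + (-46) + (4) + (-4) + (-12) + (24) + (-54) + (0) = -168
Signed area = Σ/2 = -84 (negative ⇒ clockwise traversal).

-84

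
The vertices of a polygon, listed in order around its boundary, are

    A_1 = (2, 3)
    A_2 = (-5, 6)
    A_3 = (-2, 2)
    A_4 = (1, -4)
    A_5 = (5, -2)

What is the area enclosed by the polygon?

Apply the shoelace formula: 2A = Σ (x_i·y_{i+1} − x_{i+1}·y_i), indices taken mod 5.
Σ = (27) + (2) + (6) + (18) + (19) = 72
Area = |Σ|/2 = 36.

36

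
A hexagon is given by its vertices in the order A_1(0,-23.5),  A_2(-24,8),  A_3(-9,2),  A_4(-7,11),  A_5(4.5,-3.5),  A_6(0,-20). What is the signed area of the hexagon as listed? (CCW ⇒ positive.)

-370

Σ = (-564) + (24) + (-85) + (-25) + (-90) + (0) = -740
Signed area = Σ/2 = -370 (negative ⇒ clockwise traversal).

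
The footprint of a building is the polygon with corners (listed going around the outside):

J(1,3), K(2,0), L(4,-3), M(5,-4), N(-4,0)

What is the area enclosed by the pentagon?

Apply the surveyor's formula: 2A = Σ (x_i·y_{i+1} − x_{i+1}·y_i), indices taken mod 5.
Cross-terms: -6, -6, -1, -16, -12  ⇒  Σ = -41
Area = |Σ|/2 = 20.5.

20.5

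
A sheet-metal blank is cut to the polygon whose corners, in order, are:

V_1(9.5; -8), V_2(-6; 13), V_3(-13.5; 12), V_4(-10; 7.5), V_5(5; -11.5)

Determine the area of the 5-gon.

172.25

V_1→V_2: (9.5)(13) − (-6)(-8) = 75.5
V_2→V_3: (-6)(12) − (-13.5)(13) = 103.5
V_3→V_4: (-13.5)(7.5) − (-10)(12) = 18.75
V_4→V_5: (-10)(-11.5) − (5)(7.5) = 77.5
V_5→V_1: (5)(-8) − (9.5)(-11.5) = 69.25
Σ = 344.5
Area = |Σ|/2 = 172.25.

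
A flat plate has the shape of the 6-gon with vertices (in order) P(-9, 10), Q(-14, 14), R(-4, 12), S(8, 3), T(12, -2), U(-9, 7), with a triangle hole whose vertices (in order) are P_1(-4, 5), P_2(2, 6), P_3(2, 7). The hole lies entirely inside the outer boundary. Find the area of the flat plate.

106.5

Outer boundary:
Σ = (14) + (-112) + (-108) + (-52) + (66) + (-27) = -219
Area = |Σ|/2 = 109.5.
Hole:
Apply the surveyor's formula: 2A = Σ (x_i·y_{i+1} − x_{i+1}·y_i), indices taken mod 3.
P_1→P_2: (-4)(6) − (2)(5) = -34
P_2→P_3: (2)(7) − (2)(6) = 2
P_3→P_1: (2)(5) − (-4)(7) = 38
Σ = 6
Area = |Σ|/2 = 3.
Net area = 109.5 − 3 = 106.5.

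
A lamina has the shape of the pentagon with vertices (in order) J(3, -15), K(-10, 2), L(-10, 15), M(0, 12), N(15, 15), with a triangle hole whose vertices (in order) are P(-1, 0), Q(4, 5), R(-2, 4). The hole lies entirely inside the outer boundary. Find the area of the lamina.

Outer boundary:
Apply Gauss's area formula: 2A = Σ (x_i·y_{i+1} − x_{i+1}·y_i), indices taken mod 5.
J→K: (3)(2) − (-10)(-15) = -144
K→L: (-10)(15) − (-10)(2) = -130
L→M: (-10)(12) − (0)(15) = -120
M→N: (0)(15) − (15)(12) = -180
N→J: (15)(-15) − (3)(15) = -270
Σ = -844
Area = |Σ|/2 = 422.
Hole:
P→Q: (-1)(5) − (4)(0) = -5
Q→R: (4)(4) − (-2)(5) = 26
R→P: (-2)(0) − (-1)(4) = 4
Σ = 25
Area = |Σ|/2 = 12.5.
Net area = 422 − 12.5 = 409.5.

409.5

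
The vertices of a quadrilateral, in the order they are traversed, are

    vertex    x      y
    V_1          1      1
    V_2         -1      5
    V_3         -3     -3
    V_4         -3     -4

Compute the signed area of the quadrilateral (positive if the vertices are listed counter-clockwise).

14

Σ = (6) + (18) + (3) + (1) = 28
Signed area = Σ/2 = 14 (positive ⇒ counter-clockwise traversal).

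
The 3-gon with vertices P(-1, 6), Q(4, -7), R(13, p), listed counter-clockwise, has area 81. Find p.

Write out the shoelace sum; only the two edges meeting at R involve p:
2·Area = [(4·p − 13·(-7)) + (13·6 − (-1)·p)] + -17
       = 5·p + 152 = 162
⇒ p = 2.

2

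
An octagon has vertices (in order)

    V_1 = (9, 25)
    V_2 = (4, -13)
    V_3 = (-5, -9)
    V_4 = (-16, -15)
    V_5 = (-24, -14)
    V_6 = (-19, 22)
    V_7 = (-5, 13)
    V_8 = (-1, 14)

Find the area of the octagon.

Apply Gauss's area formula: 2A = Σ (x_i·y_{i+1} − x_{i+1}·y_i), indices taken mod 8.
Σ = (-217) + (-101) + (-69) + (-136) + (-794) + (-137) + (-57) + (-151) = -1662
Area = |Σ|/2 = 831.

831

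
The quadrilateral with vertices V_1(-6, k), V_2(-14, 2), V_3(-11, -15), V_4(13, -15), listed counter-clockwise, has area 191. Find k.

The doubled signed area Σ (x_i y_{i+1} − x_{i+1} y_i) is linear in k.
With k=0 it equals 490; the coefficient of k is 27 (from the two edges through V_1).
So 27·k + 490 = 2·191 = 382 ⇒ k = -4.

-4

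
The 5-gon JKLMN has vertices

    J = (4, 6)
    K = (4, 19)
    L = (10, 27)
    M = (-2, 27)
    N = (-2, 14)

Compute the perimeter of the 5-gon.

58

|JK| = √((0)² + (13)²) = √169 = 13
|KL| = √((6)² + (8)²) = √100 = 10
|LM| = √((-12)² + (0)²) = √144 = 12
|MN| = √((0)² + (-13)²) = √169 = 13
|NJ| = √((6)² + (-8)²) = √100 = 10
Perimeter = 13 + 10 + 12 + 13 + 10 = 58.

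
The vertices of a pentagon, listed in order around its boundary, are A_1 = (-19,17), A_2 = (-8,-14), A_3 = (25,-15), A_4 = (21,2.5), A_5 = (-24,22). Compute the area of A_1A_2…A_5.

890.75

Apply the shoelace (surveyor's) formula: 2A = Σ (x_i·y_{i+1} − x_{i+1}·y_i), indices taken mod 5.
Cross-terms: 402, 470, 377.5, 522, 10  ⇒  Σ = 1781.5
Area = |Σ|/2 = 890.75.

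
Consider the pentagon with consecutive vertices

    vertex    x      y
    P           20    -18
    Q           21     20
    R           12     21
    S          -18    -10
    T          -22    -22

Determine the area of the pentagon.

1124.5

Apply the shoelace formula: 2A = Σ (x_i·y_{i+1} − x_{i+1}·y_i), indices taken mod 5.
Cross-terms: 778, 201, 258, 176, 836  ⇒  Σ = 2249
Area = |Σ|/2 = 1124.5.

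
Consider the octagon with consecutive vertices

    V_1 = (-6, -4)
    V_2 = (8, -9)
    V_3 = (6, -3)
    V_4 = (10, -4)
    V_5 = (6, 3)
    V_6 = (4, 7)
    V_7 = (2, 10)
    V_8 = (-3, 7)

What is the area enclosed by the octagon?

165

Cross-terms: 86, 30, 6, 54, 30, 26, 44, 54  ⇒  Σ = 330
Area = |Σ|/2 = 165.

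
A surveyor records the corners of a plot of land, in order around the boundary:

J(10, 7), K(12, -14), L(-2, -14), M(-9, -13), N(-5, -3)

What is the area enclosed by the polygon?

Cross-terms: -224, -196, -100, -38, -5  ⇒  Σ = -563
Area = |Σ|/2 = 281.5.

281.5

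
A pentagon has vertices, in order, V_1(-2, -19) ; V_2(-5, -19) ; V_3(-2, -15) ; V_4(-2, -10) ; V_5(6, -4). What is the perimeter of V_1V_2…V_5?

|V_1V_2| = √((-3)² + (0)²) = √9 = 3
|V_2V_3| = √((3)² + (4)²) = √25 = 5
|V_3V_4| = √((0)² + (5)²) = √25 = 5
|V_4V_5| = √((8)² + (6)²) = √100 = 10
|V_5V_1| = √((-8)² + (-15)²) = √289 = 17
Perimeter = 3 + 5 + 5 + 10 + 17 = 40.

40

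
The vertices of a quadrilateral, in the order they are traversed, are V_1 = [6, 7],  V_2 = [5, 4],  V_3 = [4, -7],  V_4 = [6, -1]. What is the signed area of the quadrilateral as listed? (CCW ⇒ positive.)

12

Apply the shoelace formula: 2A = Σ (x_i·y_{i+1} − x_{i+1}·y_i), indices taken mod 4.
V_1→V_2: (6)(4) − (5)(7) = -11
V_2→V_3: (5)(-7) − (4)(4) = -51
V_3→V_4: (4)(-1) − (6)(-7) = 38
V_4→V_1: (6)(7) − (6)(-1) = 48
Σ = 24
Signed area = Σ/2 = 12 (positive ⇒ counter-clockwise traversal).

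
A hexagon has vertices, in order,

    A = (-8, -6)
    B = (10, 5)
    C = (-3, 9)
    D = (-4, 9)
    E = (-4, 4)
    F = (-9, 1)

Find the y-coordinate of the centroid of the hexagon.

Apply the surveyor's formula. First the cross-terms c_i = x_i·y_{i+1} − x_{i+1}·y_i:
  20, 105, 9, 20, 32, 62  ⇒  2A = 248, A = 124.
Then Σ (y_i + y_{i+1})·c_i = 1722, so ȳ = 1722 / (6·124) = 287/124.

287/124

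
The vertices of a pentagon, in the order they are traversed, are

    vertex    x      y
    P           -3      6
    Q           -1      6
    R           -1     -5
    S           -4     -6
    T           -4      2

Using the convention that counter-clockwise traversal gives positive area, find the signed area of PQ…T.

-32.5

Apply the surveyor's formula: 2A = Σ (x_i·y_{i+1} − x_{i+1}·y_i), indices taken mod 5.
Σ = (-12) + (11) + (-14) + (-32) + (-18) = -65
Signed area = Σ/2 = -32.5 (negative ⇒ clockwise traversal).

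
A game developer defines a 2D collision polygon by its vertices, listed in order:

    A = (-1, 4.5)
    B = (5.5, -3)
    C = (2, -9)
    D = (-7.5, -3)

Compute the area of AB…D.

87.75

Apply the shoelace formula: 2A = Σ (x_i·y_{i+1} − x_{i+1}·y_i), indices taken mod 4.
A→B: (-1)(-3) − (5.5)(4.5) = -21.75
B→C: (5.5)(-9) − (2)(-3) = -43.5
C→D: (2)(-3) − (-7.5)(-9) = -73.5
D→A: (-7.5)(4.5) − (-1)(-3) = -36.75
Σ = -175.5
Area = |Σ|/2 = 87.75.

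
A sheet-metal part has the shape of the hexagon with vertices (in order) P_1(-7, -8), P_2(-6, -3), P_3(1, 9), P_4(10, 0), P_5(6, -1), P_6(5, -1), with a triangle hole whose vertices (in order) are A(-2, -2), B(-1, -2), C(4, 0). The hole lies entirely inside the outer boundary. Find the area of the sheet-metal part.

112

Outer boundary:
Apply Gauss's area formula: 2A = Σ (x_i·y_{i+1} − x_{i+1}·y_i), indices taken mod 6.
P_1→P_2: (-7)(-3) − (-6)(-8) = -27
P_2→P_3: (-6)(9) − (1)(-3) = -51
P_3→P_4: (1)(0) − (10)(9) = -90
P_4→P_5: (10)(-1) − (6)(0) = -10
P_5→P_6: (6)(-1) − (5)(-1) = -1
P_6→P_1: (5)(-8) − (-7)(-1) = -47
Σ = -226
Area = |Σ|/2 = 113.
Hole:
Σ = (2) + (8) + (-8) = 2
Area = |Σ|/2 = 1.
Net area = 113 − 1 = 112.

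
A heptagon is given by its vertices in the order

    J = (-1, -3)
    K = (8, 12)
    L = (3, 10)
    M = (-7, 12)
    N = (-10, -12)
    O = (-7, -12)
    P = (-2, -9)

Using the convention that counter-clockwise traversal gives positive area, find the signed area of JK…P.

Apply the surveyor's formula: 2A = Σ (x_i·y_{i+1} − x_{i+1}·y_i), indices taken mod 7.
Σ = (12) + (44) + (106) + (204) + (36) + (39) + (-3) = 438
Signed area = Σ/2 = 219 (positive ⇒ counter-clockwise traversal).

219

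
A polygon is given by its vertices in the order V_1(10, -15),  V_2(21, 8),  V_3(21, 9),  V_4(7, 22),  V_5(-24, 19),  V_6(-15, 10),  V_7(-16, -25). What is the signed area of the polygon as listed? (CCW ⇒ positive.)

Cross-terms: 395, 21, 399, 661, 45, 535, 490  ⇒  Σ = 2546
Signed area = Σ/2 = 1273 (positive ⇒ counter-clockwise traversal).

1273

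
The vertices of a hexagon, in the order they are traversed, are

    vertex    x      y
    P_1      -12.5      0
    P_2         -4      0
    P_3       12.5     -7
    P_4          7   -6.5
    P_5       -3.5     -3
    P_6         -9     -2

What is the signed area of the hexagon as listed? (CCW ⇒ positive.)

Σ = (0) + (28) + (-32.25) + (-43.75) + (-20) + (-25) = -93
Signed area = Σ/2 = -46.5 (negative ⇒ clockwise traversal).

-46.5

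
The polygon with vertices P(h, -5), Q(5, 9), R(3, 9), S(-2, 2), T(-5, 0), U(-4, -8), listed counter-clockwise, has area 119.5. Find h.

6

The doubled signed area Σ (x_i y_{i+1} − x_{i+1} y_i) is linear in h.
With h=0 it equals 137; the coefficient of h is 17 (from the two edges through P).
So 17·h + 137 = 2·119.5 = 239 ⇒ h = 6.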